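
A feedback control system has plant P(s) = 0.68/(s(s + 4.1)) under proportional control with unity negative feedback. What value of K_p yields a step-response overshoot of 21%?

K_p = 31.2

From %OS = 100·exp(−πζ/√(1−ζ²)) = 21%, ζ = −ln(0.21)/√(π²+ln²(0.21)) = 0.4449.
Characteristic equation s² + 4.1s + 0.68K_p = 0 gives ζ = 4.1/(2√(0.68K_p)).
Setting ζ = 0.4449: √(0.68K_p) = 4.1/(2·0.4449) = 4.608, so K_p = 21.23/0.68 = 31.2.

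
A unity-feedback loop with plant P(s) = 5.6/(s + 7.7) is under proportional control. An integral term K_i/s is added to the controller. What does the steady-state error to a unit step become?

0

Adding integral action puts a pole at s = 0 in the forward path, raising the system type to 1; a type-1 loop has zero steady-state error to a step.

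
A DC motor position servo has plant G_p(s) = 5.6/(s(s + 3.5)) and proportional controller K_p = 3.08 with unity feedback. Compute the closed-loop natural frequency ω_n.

1 + K_p·G_p(s) = 0 gives s² + 3.5s + 17.25 = 0.
Matching s² + 2ζω_n s + ω_n²: ω_n = √17.25 = 4.153 rad/s and 2ζω_n = 3.5, so ζ = 3.5/(2·4.153) = 0.421.

ω_n = 4.15 rad/s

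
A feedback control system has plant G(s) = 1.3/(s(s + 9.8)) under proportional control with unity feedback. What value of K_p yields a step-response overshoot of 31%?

K_p = 151

From %OS = 100·exp(−πζ/√(1−ζ²)) = 31%, ζ = −ln(0.31)/√(π²+ln²(0.31)) = 0.3493.
Characteristic equation s² + 9.8s + 1.3K_p = 0 gives ζ = 9.8/(2√(1.3K_p)).
Setting ζ = 0.3493: √(1.3K_p) = 9.8/(2·0.3493) = 14.03, so K_p = 196.8/1.3 = 151.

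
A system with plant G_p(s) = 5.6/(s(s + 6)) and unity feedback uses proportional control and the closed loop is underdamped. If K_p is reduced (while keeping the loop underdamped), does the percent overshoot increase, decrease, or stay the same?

decrease

ζ = 6/(2√(5.6K_p)) rises as K_p falls; higher damping means less overshoot.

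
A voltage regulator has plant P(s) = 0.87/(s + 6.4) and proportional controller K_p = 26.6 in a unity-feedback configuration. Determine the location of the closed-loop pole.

s = -29.54

Closed-loop transfer function: T(s) = K_p·P(s)/(1 + K_p·P(s)) = 23.14/(s + 6.4 + 23.14) = 23.14/(s + 29.54).
The closed-loop pole is at s = −29.54.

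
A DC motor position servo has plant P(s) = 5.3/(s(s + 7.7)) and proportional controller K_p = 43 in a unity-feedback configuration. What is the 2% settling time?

T_s ≈ 1.04 s

From 1 + K_pP(s) = 0: s² + 7.7s + 227.9 = 0 ⇒ ω_n = 15.1, ζ = 0.255.
2% settling time T_s ≈ 4/(ζω_n) = 4/3.85 = 1.04 s.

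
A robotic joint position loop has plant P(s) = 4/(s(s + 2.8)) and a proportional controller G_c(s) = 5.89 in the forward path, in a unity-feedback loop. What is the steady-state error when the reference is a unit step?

The open loop G_c(s)P(s) has a pole at the origin (type 1), so the static position error constant is infinite and e_ss = 1/(1+∞) = 0.

0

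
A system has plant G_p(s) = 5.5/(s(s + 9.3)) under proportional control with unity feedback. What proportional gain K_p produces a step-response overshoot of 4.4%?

From %OS = 100·exp(−πζ/√(1−ζ²)) = 4.4%, ζ = −ln(0.044)/√(π²+ln²(0.044)) = 0.7051.
Characteristic equation s² + 9.3s + 5.5K_p = 0 gives ζ = 9.3/(2√(5.5K_p)).
Setting ζ = 0.7051: √(5.5K_p) = 9.3/(2·0.7051) = 6.595, so K_p = 43.5/5.5 = 7.91.

K_p = 7.91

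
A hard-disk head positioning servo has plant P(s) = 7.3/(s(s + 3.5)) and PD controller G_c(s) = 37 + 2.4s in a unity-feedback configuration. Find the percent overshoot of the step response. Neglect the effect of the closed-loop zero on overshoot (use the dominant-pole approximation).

Forward path: (37 + 2.4s)·7.3/(s(s+3.5)). The closed-loop characteristic equation is s² + (3.5 + 7.3·2.4)s + 7.3·37 = 0.
That is s² + 21.02s + 270.1 = 0, so ω_n = 16.43 rad/s and ζ = 21.02/(2·16.43) = 0.6395.
%OS = 100·exp(−πζ/√(1−ζ²)) = 7.33%.

7.33%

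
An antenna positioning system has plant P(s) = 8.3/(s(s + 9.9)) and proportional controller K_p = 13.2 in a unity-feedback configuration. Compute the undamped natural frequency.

ω_n = 10.5 rad/s

The closed-loop denominator is s(s+9.9) + 13.2·8.3 = s² + 9.9s + 109.6.
Matching s² + 2ζω_n s + ω_n²: ω_n = √109.6 = 10.47 rad/s and 2ζω_n = 9.9, so ζ = 9.9/(2·10.47) = 0.473.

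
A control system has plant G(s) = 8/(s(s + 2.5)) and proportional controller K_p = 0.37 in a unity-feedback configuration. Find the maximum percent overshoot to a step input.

3.61%

Closed-loop characteristic equation: s² + 2.5s + 2.96 = 0, so ω_n = 1.72 rad/s and ζ = 2.5/(2·1.72) = 0.7265.
%OS = 100·exp(−πζ/√(1−ζ²)) = 100·exp(−π·0.7265/√0.4721) = 3.61%.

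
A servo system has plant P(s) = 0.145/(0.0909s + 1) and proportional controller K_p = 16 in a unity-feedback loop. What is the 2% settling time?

Closed loop: T(s) = K_p·P/(1+K_p·P) = 2.32/(0.0909s + 1 + 2.32), with pole at s = −(1 + 2.32)/0.0909 = −36.52.
τ = 1/36.52 = 0.02738 s, so 2% settling time ≈ 4τ = 0.11 s.

T_s ≈ 0.11 s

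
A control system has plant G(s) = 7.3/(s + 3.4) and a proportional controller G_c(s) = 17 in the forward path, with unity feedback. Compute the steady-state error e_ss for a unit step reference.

0.0267

The loop is type 0. Static position error constant K_pos = G_c(0)·G(0) = 17·2.147 = 36.5.
Steady-state error to a unit step: e_ss = 1/(1+K_pos) = 1/37.5 = 0.0267.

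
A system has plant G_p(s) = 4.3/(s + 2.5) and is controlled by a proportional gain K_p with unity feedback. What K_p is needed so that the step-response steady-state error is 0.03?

K_p = 18.8

Steady-state error for a unit step on this type-0 loop is 1/(1 + K_p·G_p(0)).
G_p(0) = 1.72. Require 1/(1 + K_p·1.72) = 0.03, so 1 + 1.72·K_p = 33.33.
K_p = (33.33 − 1)/1.72 = 18.8.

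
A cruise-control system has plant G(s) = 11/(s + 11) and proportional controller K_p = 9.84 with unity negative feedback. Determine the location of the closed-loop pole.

s = -119.2

Closed-loop transfer function: T(s) = K_p·G(s)/(1 + K_p·G(s)) = 108.2/(s + 11 + 108.2) = 108.2/(s + 119.2).
The closed-loop pole is at s = −119.2.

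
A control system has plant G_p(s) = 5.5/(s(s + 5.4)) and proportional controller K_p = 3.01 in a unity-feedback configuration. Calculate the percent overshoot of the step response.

The closed-loop denominator s² + 5.4s + 16.55 gives ω_n = √16.55 = 4.069 and ζ = 5.4/(2ω_n) = 0.6636.
%OS = 100·exp(−πζ/√(1−ζ²)) = 100·exp(−π·0.6636/√0.5596) = 6.16%.

6.16%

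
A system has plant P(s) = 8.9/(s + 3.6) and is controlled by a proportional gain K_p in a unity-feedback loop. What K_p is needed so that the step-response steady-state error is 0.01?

The loop is type 0, so e_ss(step) = 1/(1 + K_pos) with K_pos = K_p·P(0).
P(0) = 2.472. Require 1/(1 + K_p·2.472) = 0.01, so 1 + 2.472·K_p = 100.
K_p = (100 − 1)/2.472 = 40.

K_p = 40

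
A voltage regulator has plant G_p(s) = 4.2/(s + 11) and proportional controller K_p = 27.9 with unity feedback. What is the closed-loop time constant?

Closed-loop transfer function: T(s) = K_p·G_p(s)/(1 + K_p·G_p(s)) = 117.2/(s + 11 + 117.2) = 117.2/(s + 128.2).
Time constant τ = 1/128.2 = 0.0078 s.

τ = 0.0078 s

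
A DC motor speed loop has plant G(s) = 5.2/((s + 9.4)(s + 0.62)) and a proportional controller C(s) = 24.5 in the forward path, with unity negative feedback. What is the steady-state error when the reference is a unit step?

0.0437

The loop is type 0. Static position error constant K_pos = C(0)·G(0) = 24.5·0.8922 = 21.86.
Steady-state error to a unit step: e_ss = 1/(1+K_pos) = 1/22.86 = 0.0437.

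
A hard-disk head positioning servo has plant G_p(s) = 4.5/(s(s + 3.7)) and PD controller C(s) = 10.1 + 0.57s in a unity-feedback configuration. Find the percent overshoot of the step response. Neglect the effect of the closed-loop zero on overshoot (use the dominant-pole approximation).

Forward path: (10.1 + 0.57s)·4.5/(s(s+3.7)). The closed-loop characteristic equation is s² + (3.7 + 4.5·0.57)s + 4.5·10.1 = 0.
That is s² + 6.265s + 45.45 = 0, so ω_n = 6.742 rad/s and ζ = 6.265/(2·6.742) = 0.4646.
%OS = 100·exp(−πζ/√(1−ζ²)) = 19.2%.

19.2%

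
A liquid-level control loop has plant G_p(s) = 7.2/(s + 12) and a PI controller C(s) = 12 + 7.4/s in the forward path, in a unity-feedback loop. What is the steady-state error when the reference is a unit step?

0

The open loop C(s)G_p(s) has a pole at the origin (type 1), so the static position error constant is infinite and e_ss = 1/(1+∞) = 0.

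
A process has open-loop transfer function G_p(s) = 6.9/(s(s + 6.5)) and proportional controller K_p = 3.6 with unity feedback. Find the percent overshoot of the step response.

The closed-loop denominator s² + 6.5s + 24.84 gives ω_n = √24.84 = 4.984 and ζ = 6.5/(2ω_n) = 0.6521.
%OS = 100·exp(−πζ/√(1−ζ²)) = 100·exp(−π·0.6521/√0.5748) = 6.71%.

6.71%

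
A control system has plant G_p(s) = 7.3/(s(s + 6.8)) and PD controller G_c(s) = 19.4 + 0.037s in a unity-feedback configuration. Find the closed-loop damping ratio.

Forward path: (19.4 + 0.037s)·7.3/(s(s+6.8)). The closed-loop characteristic equation is s² + (6.8 + 7.3·0.037)s + 7.3·19.4 = 0.
That is s² + 7.07s + 141.6 = 0, so ω_n = 11.9 rad/s and ζ = 7.07/(2·11.9) = 0.2971.

ζ = 0.297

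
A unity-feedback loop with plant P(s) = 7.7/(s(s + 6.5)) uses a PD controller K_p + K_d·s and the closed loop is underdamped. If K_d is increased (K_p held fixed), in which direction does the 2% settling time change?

Characteristic equation s² + (6.5 + 7.7K_d)s + 7.7K_p = 0: raising K_d increases ζω_n = (6.5+7.7K_d)/2 while the loop stays underdamped, so T_s ≈ 4/(ζω_n) decreases.

decrease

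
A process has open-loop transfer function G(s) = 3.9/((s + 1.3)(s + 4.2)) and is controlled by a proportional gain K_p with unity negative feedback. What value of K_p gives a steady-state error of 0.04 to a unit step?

K_p = 33.6

For a type-0 loop with proportional control, e_ss = 1/(1 + K_p·G(0)).
G(0) = 0.7143. Require 1/(1 + K_p·0.7143) = 0.04, so 1 + 0.7143·K_p = 25.
K_p = (25 − 1)/0.7143 = 33.6.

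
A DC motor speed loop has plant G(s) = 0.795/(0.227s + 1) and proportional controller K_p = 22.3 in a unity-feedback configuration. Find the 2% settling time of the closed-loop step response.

T_s ≈ 0.0485 s

Closed loop: T(s) = K_p·G/(1+K_p·G) = 17.73/(0.227s + 1 + 17.73), with pole at s = −(1 + 17.73)/0.227 = −82.5.
τ = 1/82.5 = 0.01212 s, so 2% settling time ≈ 4τ = 0.0485 s.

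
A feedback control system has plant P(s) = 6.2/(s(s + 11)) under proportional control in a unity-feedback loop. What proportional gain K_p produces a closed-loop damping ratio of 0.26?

K_p = 72.2

Closed-loop characteristic equation: s² + 11s + K_p·6.2 = 0.
So ω_n = √(6.2K_p) and 2ζω_n = 11, giving ζ = 11/(2√(6.2K_p)).
Setting ζ = 0.26: √(6.2K_p) = 11/(2·0.26) = 21.15, so K_p = 447.5/6.2 = 72.2.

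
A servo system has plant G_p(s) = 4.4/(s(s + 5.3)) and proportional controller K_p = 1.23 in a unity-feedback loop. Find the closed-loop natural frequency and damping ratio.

With unity feedback the closed-loop characteristic equation is s² + 5.3s + 1.23·4.4 = s² + 5.3s + 5.412 = 0.
Matching s² + 2ζω_n s + ω_n²: ω_n = √5.412 = 2.326 rad/s and 2ζω_n = 5.3, so ζ = 5.3/(2·2.326) = 1.14.

ω_n = 2.33 rad/s, ζ = 1.14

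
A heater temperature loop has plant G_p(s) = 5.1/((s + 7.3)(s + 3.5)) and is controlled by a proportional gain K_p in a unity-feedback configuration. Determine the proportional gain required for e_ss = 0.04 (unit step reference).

K_p = 120

The loop is type 0, so e_ss(step) = 1/(1 + K_pos) with K_pos = K_p·G_p(0).
G_p(0) = 0.1996. Require 1/(1 + K_p·0.1996) = 0.04, so 1 + 0.1996·K_p = 25.
K_p = (25 − 1)/0.1996 = 120.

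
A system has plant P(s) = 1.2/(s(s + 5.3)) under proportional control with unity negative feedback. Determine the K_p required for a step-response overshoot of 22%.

From %OS = 100·exp(−πζ/√(1−ζ²)) = 22%, ζ = −ln(0.22)/√(π²+ln²(0.22)) = 0.4342.
Characteristic equation s² + 5.3s + 1.2K_p = 0 gives ζ = 5.3/(2√(1.2K_p)).
Setting ζ = 0.4342: √(1.2K_p) = 5.3/(2·0.4342) = 6.104, so K_p = 37.25/1.2 = 31.

K_p = 31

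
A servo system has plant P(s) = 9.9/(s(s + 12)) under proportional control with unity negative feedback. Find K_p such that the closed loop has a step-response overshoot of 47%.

From %OS = 100·exp(−πζ/√(1−ζ²)) = 47%, ζ = −ln(0.47)/√(π²+ln²(0.47)) = 0.2337.
Characteristic equation s² + 12s + 9.9K_p = 0 gives ζ = 12/(2√(9.9K_p)).
Setting ζ = 0.2337: √(9.9K_p) = 12/(2·0.2337) = 25.68, so K_p = 659.3/9.9 = 66.6.

K_p = 66.6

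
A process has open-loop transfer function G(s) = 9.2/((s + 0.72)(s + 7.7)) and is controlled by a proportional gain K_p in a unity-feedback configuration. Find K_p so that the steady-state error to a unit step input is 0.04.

Steady-state error for a unit step on this type-0 loop is 1/(1 + K_p·G(0)).
G(0) = 1.659. Require 1/(1 + K_p·1.659) = 0.04, so 1 + 1.659·K_p = 25.
K_p = (25 − 1)/1.659 = 14.5.

K_p = 14.5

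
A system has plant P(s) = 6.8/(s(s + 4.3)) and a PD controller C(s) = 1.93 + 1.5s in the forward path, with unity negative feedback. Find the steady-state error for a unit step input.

0

The open loop C(s)P(s) has a pole at the origin (type 1), so the static position error constant is infinite and e_ss = 1/(1+∞) = 0.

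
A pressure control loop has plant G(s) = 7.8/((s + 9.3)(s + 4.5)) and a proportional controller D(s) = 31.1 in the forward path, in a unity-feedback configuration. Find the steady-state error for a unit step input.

The loop is type 0. Static position error constant K_pos = D(0)·G(0) = 31.1·0.1864 = 5.796.
Steady-state error to a unit step: e_ss = 1/(1+K_pos) = 1/6.796 = 0.147.

0.147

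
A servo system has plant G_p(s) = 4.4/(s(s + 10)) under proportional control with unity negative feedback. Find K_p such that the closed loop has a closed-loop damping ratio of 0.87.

Closed-loop characteristic equation: s² + 10s + K_p·4.4 = 0.
So ω_n = √(4.4K_p) and 2ζω_n = 10, giving ζ = 10/(2√(4.4K_p)).
Setting ζ = 0.87: √(4.4K_p) = 10/(2·0.87) = 5.747, so K_p = 33.03/4.4 = 7.51.

K_p = 7.51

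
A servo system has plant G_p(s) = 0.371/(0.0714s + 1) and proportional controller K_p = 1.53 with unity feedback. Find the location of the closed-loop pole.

s = -21.96

Closed loop: T(s) = K_p·G_p/(1+K_p·G_p) = 0.5676/(0.0714s + 1 + 0.5676), with pole at s = −(1 + 0.5676)/0.0714 = −21.96.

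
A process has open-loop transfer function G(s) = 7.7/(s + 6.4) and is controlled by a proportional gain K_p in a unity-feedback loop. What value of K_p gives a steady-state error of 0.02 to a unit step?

K_p = 40.7

For a type-0 loop with proportional control, e_ss = 1/(1 + K_p·G(0)).
G(0) = 1.203. Require 1/(1 + K_p·1.203) = 0.02, so 1 + 1.203·K_p = 50.
K_p = (50 − 1)/1.203 = 40.7.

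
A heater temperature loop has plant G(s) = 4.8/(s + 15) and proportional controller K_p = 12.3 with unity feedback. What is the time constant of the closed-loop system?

τ = 0.0135 s

Closed-loop transfer function: T(s) = K_p·G(s)/(1 + K_p·G(s)) = 59.04/(s + 15 + 59.04) = 59.04/(s + 74.04).
Time constant τ = 1/74.04 = 0.0135 s.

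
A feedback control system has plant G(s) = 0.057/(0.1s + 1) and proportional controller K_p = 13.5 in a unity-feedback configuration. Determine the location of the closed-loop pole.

Closed loop: T(s) = K_p·G/(1+K_p·G) = 0.7695/(0.1s + 1 + 0.7695), with pole at s = −(1 + 0.7695)/0.1 = −17.7.

s = -17.7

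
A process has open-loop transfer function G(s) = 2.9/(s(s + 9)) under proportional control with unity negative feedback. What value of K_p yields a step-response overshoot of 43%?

K_p = 104

From %OS = 100·exp(−πζ/√(1−ζ²)) = 43%, ζ = −ln(0.43)/√(π²+ln²(0.43)) = 0.2594.
Characteristic equation s² + 9s + 2.9K_p = 0 gives ζ = 9/(2√(2.9K_p)).
Setting ζ = 0.2594: √(2.9K_p) = 9/(2·0.2594) = 17.34, so K_p = 300.8/2.9 = 104.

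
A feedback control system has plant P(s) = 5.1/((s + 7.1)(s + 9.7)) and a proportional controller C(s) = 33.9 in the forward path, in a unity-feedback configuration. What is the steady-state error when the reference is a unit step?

The loop is type 0. Static position error constant K_pos = C(0)·P(0) = 33.9·0.07405 = 2.51.
Steady-state error to a unit step: e_ss = 1/(1+K_pos) = 1/3.51 = 0.285.

0.285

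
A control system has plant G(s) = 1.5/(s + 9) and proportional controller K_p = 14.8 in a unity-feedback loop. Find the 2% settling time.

Closed-loop transfer function: T(s) = K_p·G(s)/(1 + K_p·G(s)) = 22.2/(s + 9 + 22.2) = 22.2/(s + 31.2).
Time constant τ = 1/31.2 = 0.03205 s, so the 2% settling time is about 4τ = 0.128 s.

T_s ≈ 0.128 s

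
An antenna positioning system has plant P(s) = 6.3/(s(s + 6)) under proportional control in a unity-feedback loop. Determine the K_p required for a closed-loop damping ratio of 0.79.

K_p = 2.29

Closed-loop characteristic equation: s² + 6s + K_p·6.3 = 0.
So ω_n = √(6.3K_p) and 2ζω_n = 6, giving ζ = 6/(2√(6.3K_p)).
Setting ζ = 0.79: √(6.3K_p) = 6/(2·0.79) = 3.797, so K_p = 14.42/6.3 = 2.29.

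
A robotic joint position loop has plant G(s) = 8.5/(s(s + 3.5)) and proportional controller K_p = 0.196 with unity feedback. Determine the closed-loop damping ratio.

ζ = 1.36

1 + K_p·G(s) = 0 gives s² + 3.5s + 1.666 = 0.
Matching s² + 2ζω_n s + ω_n²: ω_n = √1.666 = 1.291 rad/s and 2ζω_n = 3.5, so ζ = 3.5/(2·1.291) = 1.36.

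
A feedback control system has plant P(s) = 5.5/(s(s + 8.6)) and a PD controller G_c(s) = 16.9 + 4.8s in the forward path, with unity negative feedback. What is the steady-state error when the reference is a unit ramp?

The loop has one pole at the origin (type 1). Velocity error constant K_v = lim_{s→0} s·G_c(s)P(s) = 16.9·5.5/8.6 = 10.81.
Steady-state error to a unit ramp: e_ss = 1/K_v = 0.0925.

0.0925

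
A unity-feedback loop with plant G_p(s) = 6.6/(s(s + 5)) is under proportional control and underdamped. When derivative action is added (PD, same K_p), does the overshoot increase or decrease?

With PD the characteristic equation becomes s² + (a + K·K_d)s + K·K_p = 0; the damping term grows, ζ rises, overshoot falls.

decrease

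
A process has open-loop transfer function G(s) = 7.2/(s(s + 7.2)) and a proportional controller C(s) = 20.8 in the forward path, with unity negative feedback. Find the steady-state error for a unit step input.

The open loop C(s)G(s) has a pole at the origin (type 1), so the static position error constant is infinite and e_ss = 1/(1+∞) = 0.

0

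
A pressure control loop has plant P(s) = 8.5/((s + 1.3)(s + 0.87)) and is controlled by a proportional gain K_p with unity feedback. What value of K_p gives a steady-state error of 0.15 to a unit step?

K_p = 0.754

For a type-0 loop with proportional control, e_ss = 1/(1 + K_p·P(0)).
P(0) = 7.515. Require 1/(1 + K_p·7.515) = 0.15, so 1 + 7.515·K_p = 6.667.
K_p = (6.667 − 1)/7.515 = 0.754.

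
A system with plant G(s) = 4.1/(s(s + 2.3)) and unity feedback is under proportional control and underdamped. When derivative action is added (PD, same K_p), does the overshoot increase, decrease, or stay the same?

The derivative term adds K·K_d to the s-coefficient of the characteristic equation, raising 2ζω_n while ω_n is unchanged; ζ increases, so overshoot decreases.

decrease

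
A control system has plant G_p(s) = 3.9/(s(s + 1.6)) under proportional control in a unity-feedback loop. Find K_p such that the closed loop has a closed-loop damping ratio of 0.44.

K_p = 0.848

Closed-loop characteristic equation: s² + 1.6s + K_p·3.9 = 0.
So ω_n = √(3.9K_p) and 2ζω_n = 1.6, giving ζ = 1.6/(2√(3.9K_p)).
Setting ζ = 0.44: √(3.9K_p) = 1.6/(2·0.44) = 1.818, so K_p = 3.306/3.9 = 0.848.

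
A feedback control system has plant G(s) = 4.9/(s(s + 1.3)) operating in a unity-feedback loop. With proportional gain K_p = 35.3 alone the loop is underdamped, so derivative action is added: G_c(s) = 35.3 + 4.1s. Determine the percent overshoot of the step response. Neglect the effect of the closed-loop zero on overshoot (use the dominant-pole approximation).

1.24%

Forward path: (35.3 + 4.1s)·4.9/(s(s+1.3)). The closed-loop characteristic equation is s² + (1.3 + 4.9·4.1)s + 4.9·35.3 = 0.
That is s² + 21.39s + 173 = 0, so ω_n = 13.15 rad/s and ζ = 21.39/(2·13.15) = 0.8132.
%OS = 100·exp(−πζ/√(1−ζ²)) = 1.24%.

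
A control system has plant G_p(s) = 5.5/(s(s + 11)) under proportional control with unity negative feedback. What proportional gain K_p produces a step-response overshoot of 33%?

K_p = 49.7

From %OS = 100·exp(−πζ/√(1−ζ²)) = 33%, ζ = −ln(0.33)/√(π²+ln²(0.33)) = 0.3328.
Characteristic equation s² + 11s + 5.5K_p = 0 gives ζ = 11/(2√(5.5K_p)).
Setting ζ = 0.3328: √(5.5K_p) = 11/(2·0.3328) = 16.53, so K_p = 273.1/5.5 = 49.7.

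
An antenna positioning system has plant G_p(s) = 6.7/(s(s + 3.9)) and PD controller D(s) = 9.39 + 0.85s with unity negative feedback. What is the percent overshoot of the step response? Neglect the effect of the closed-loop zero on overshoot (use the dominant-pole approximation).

9.2%

Forward path: (9.39 + 0.85s)·6.7/(s(s+3.9)). The closed-loop characteristic equation is s² + (3.9 + 6.7·0.85)s + 6.7·9.39 = 0.
That is s² + 9.595s + 62.91 = 0, so ω_n = 7.932 rad/s and ζ = 9.595/(2·7.932) = 0.6048.
%OS = 100·exp(−πζ/√(1−ζ²)) = 9.2%.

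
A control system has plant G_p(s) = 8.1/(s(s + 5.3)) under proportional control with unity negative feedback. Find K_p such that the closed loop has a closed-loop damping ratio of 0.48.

K_p = 3.76

Closed-loop characteristic equation: s² + 5.3s + K_p·8.1 = 0.
So ω_n = √(8.1K_p) and 2ζω_n = 5.3, giving ζ = 5.3/(2√(8.1K_p)).
Setting ζ = 0.48: √(8.1K_p) = 5.3/(2·0.48) = 5.521, so K_p = 30.48/8.1 = 3.76.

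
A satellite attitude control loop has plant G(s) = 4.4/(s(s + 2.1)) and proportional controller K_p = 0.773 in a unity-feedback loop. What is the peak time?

The closed-loop denominator s² + 2.1s + 3.401 gives ω_n = √3.401 = 1.844 and ζ = 2.1/(2ω_n) = 0.5693.
Damped frequency ω_d = ω_n√(1−ζ²) = 1.516 rad/s, so peak time T_p = π/ω_d = 2.07 s.

T_p = 2.07 s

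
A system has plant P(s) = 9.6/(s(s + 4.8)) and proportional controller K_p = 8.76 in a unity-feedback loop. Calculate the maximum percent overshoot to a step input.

Closed-loop characteristic equation: s² + 4.8s + 84.1 = 0, so ω_n = 9.17 rad/s and ζ = 4.8/(2·9.17) = 0.2617.
%OS = 100·exp(−πζ/√(1−ζ²)) = 100·exp(−π·0.2617/√0.9315) = 42.7%.

42.7%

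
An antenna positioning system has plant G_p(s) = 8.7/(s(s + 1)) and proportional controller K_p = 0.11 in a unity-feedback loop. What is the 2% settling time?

Closed-loop characteristic equation: s² + 1s + 0.957 = 0, so ω_n = 0.9783 rad/s and ζ = 1/(2·0.9783) = 0.5111.
2% settling time T_s ≈ 4/(ζω_n) = 4/0.5 = 8 s.

T_s ≈ 8 s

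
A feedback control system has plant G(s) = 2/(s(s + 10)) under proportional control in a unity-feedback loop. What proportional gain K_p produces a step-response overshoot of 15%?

K_p = 46.8

From %OS = 100·exp(−πζ/√(1−ζ²)) = 15%, ζ = −ln(0.15)/√(π²+ln²(0.15)) = 0.5169.
Characteristic equation s² + 10s + 2K_p = 0 gives ζ = 10/(2√(2K_p)).
Setting ζ = 0.5169: √(2K_p) = 10/(2·0.5169) = 9.672, so K_p = 93.56/2 = 46.8.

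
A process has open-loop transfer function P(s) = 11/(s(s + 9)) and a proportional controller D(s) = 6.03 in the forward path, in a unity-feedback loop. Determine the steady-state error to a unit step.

The open loop D(s)P(s) has a pole at the origin (type 1), so the static position error constant is infinite and e_ss = 1/(1+∞) = 0.

0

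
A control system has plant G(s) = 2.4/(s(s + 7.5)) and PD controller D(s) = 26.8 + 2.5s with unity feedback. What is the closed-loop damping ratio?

Forward path: (26.8 + 2.5s)·2.4/(s(s+7.5)). The closed-loop characteristic equation is s² + (7.5 + 2.4·2.5)s + 2.4·26.8 = 0.
That is s² + 13.5s + 64.32 = 0, so ω_n = 8.02 rad/s and ζ = 13.5/(2·8.02) = 0.8416.

ζ = 0.842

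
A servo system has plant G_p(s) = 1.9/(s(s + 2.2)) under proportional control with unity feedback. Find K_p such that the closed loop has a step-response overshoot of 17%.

From %OS = 100·exp(−πζ/√(1−ζ²)) = 17%, ζ = −ln(0.17)/√(π²+ln²(0.17)) = 0.4913.
Characteristic equation s² + 2.2s + 1.9K_p = 0 gives ζ = 2.2/(2√(1.9K_p)).
Setting ζ = 0.4913: √(1.9K_p) = 2.2/(2·0.4913) = 2.239, so K_p = 5.013/1.9 = 2.64.

K_p = 2.64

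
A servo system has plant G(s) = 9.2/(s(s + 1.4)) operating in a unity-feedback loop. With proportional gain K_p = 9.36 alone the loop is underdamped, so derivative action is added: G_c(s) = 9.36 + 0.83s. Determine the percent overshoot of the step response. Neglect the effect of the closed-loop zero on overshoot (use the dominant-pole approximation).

Forward path: (9.36 + 0.83s)·9.2/(s(s+1.4)). The closed-loop characteristic equation is s² + (1.4 + 9.2·0.83)s + 9.2·9.36 = 0.
That is s² + 9.036s + 86.11 = 0, so ω_n = 9.28 rad/s and ζ = 9.036/(2·9.28) = 0.4869.
%OS = 100·exp(−πζ/√(1−ζ²)) = 17.4%.

17.4%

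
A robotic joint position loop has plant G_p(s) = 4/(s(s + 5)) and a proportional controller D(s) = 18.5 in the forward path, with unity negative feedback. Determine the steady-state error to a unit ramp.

0.0676

The loop has one pole at the origin (type 1). Velocity error constant K_v = lim_{s→0} s·D(s)G_p(s) = 18.5·4/5 = 14.8.
Steady-state error to a unit ramp: e_ss = 1/K_v = 0.0676.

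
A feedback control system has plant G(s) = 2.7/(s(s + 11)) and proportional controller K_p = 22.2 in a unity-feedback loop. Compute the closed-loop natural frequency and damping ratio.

With unity feedback the closed-loop characteristic equation is s² + 11s + 22.2·2.7 = s² + 11s + 59.94 = 0.
So ω_n² = 59.94 ⇒ ω_n = 7.742 rad/s, and ζ = 11/(2ω_n) = 0.71.

ω_n = 7.74 rad/s, ζ = 0.71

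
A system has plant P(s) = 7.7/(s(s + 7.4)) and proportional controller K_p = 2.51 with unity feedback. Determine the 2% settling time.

From 1 + K_pP(s) = 0: s² + 7.4s + 19.33 = 0 ⇒ ω_n = 4.396, ζ = 0.8416.
2% settling time T_s ≈ 4/(ζω_n) = 4/3.7 = 1.08 s.

T_s ≈ 1.08 s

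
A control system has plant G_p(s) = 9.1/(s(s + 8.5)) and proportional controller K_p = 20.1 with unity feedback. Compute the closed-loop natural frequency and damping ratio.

ω_n = 13.5 rad/s, ζ = 0.314

1 + K_p·G_p(s) = 0 gives s² + 8.5s + 182.9 = 0.
Matching s² + 2ζω_n s + ω_n²: ω_n = √182.9 = 13.52 rad/s and 2ζω_n = 8.5, so ζ = 8.5/(2·13.52) = 0.314.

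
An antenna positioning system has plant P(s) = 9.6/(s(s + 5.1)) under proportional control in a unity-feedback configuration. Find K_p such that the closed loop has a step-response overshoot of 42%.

K_p = 9.56

From %OS = 100·exp(−πζ/√(1−ζ²)) = 42%, ζ = −ln(0.42)/√(π²+ln²(0.42)) = 0.2662.
Characteristic equation s² + 5.1s + 9.6K_p = 0 gives ζ = 5.1/(2√(9.6K_p)).
Setting ζ = 0.2662: √(9.6K_p) = 5.1/(2·0.2662) = 9.58, so K_p = 91.78/9.6 = 9.56.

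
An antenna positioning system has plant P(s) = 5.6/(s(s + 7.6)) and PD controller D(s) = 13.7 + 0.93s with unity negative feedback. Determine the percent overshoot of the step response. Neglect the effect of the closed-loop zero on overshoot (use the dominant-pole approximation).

Forward path: (13.7 + 0.93s)·5.6/(s(s+7.6)). The closed-loop characteristic equation is s² + (7.6 + 5.6·0.93)s + 5.6·13.7 = 0.
That is s² + 12.81s + 76.72 = 0, so ω_n = 8.759 rad/s and ζ = 12.81/(2·8.759) = 0.7311.
%OS = 100·exp(−πζ/√(1−ζ²)) = 3.45%.

3.45%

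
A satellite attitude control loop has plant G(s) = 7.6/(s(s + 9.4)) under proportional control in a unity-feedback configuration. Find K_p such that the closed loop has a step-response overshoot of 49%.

K_p = 59.3

From %OS = 100·exp(−πζ/√(1−ζ²)) = 49%, ζ = −ln(0.49)/√(π²+ln²(0.49)) = 0.2214.
Characteristic equation s² + 9.4s + 7.6K_p = 0 gives ζ = 9.4/(2√(7.6K_p)).
Setting ζ = 0.2214: √(7.6K_p) = 9.4/(2·0.2214) = 21.23, so K_p = 450.5/7.6 = 59.3.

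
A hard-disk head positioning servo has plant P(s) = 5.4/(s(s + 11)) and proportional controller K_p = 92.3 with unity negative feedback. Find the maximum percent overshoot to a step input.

45%

Closed-loop characteristic equation: s² + 11s + 498.4 = 0, so ω_n = 22.33 rad/s and ζ = 11/(2·22.33) = 0.2464.
%OS = 100·exp(−πζ/√(1−ζ²)) = 100·exp(−π·0.2464/√0.9393) = 45%.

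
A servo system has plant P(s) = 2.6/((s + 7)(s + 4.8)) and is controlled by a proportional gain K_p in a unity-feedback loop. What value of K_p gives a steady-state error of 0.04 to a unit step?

The loop is type 0, so e_ss(step) = 1/(1 + K_pos) with K_pos = K_p·P(0).
P(0) = 0.07738. Require 1/(1 + K_p·0.07738) = 0.04, so 1 + 0.07738·K_p = 25.
K_p = (25 − 1)/0.07738 = 310.

K_p = 310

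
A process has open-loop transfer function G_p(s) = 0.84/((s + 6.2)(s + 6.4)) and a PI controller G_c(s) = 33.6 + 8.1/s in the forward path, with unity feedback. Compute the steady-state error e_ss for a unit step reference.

The open loop G_c(s)G_p(s) has a pole at the origin (type 1), so the static position error constant is infinite and e_ss = 1/(1+∞) = 0.

0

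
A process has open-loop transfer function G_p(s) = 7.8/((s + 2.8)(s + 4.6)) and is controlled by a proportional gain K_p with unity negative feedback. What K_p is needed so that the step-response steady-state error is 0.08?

Steady-state error for a unit step on this type-0 loop is 1/(1 + K_p·G_p(0)).
G_p(0) = 0.6056. Require 1/(1 + K_p·0.6056) = 0.08, so 1 + 0.6056·K_p = 12.5.
K_p = (12.5 − 1)/0.6056 = 19.

K_p = 19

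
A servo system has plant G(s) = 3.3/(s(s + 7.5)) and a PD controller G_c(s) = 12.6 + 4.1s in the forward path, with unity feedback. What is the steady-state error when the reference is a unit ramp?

0.18

The loop has one pole at the origin (type 1). Velocity error constant K_v = lim_{s→0} s·G_c(s)G(s) = 12.6·3.3/7.5 = 5.544.
Steady-state error to a unit ramp: e_ss = 1/K_v = 0.18.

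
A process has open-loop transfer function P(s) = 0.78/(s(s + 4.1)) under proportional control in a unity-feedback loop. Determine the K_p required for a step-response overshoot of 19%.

K_p = 24.7

From %OS = 100·exp(−πζ/√(1−ζ²)) = 19%, ζ = −ln(0.19)/√(π²+ln²(0.19)) = 0.4673.
Characteristic equation s² + 4.1s + 0.78K_p = 0 gives ζ = 4.1/(2√(0.78K_p)).
Setting ζ = 0.4673: √(0.78K_p) = 4.1/(2·0.4673) = 4.386, so K_p = 19.24/0.78 = 24.7.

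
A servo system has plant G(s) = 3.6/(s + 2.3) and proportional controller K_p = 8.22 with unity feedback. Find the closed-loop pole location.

Closed-loop transfer function: T(s) = K_p·G(s)/(1 + K_p·G(s)) = 29.59/(s + 2.3 + 29.59) = 29.59/(s + 31.89).
The closed-loop pole is at s = −31.89.

s = -31.89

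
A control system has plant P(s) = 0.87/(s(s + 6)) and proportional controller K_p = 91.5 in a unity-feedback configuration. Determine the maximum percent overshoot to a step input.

From 1 + K_pP(s) = 0: s² + 6s + 79.61 = 0 ⇒ ω_n = 8.922, ζ = 0.3362.
%OS = 100·exp(−πζ/√(1−ζ²)) = 100·exp(−π·0.3362/√0.8869) = 32.6%.

32.6%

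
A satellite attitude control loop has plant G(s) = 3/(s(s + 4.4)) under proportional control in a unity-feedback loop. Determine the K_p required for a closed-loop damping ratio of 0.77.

Closed-loop characteristic equation: s² + 4.4s + K_p·3 = 0.
So ω_n = √(3K_p) and 2ζω_n = 4.4, giving ζ = 4.4/(2√(3K_p)).
Setting ζ = 0.77: √(3K_p) = 4.4/(2·0.77) = 2.857, so K_p = 8.163/3 = 2.72.

K_p = 2.72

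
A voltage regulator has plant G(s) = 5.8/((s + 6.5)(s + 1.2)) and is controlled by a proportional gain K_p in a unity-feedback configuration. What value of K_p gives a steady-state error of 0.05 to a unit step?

K_p = 25.6

Steady-state error for a unit step on this type-0 loop is 1/(1 + K_p·G(0)).
G(0) = 0.7436. Require 1/(1 + K_p·0.7436) = 0.05, so 1 + 0.7436·K_p = 20.
K_p = (20 − 1)/0.7436 = 25.6.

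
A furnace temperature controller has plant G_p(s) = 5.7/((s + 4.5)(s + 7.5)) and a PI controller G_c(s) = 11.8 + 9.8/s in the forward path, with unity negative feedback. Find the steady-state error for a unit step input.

0

The open loop G_c(s)G_p(s) has a pole at the origin (type 1), so the static position error constant is infinite and e_ss = 1/(1+∞) = 0.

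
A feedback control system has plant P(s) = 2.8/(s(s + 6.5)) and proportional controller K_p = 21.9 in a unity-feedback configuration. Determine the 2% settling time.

From 1 + K_pP(s) = 0: s² + 6.5s + 61.32 = 0 ⇒ ω_n = 7.831, ζ = 0.415.
2% settling time T_s ≈ 4/(ζω_n) = 4/3.25 = 1.23 s.

T_s ≈ 1.23 s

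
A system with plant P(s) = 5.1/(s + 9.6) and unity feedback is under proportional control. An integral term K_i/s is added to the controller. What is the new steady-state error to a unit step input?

0

Adding integral action puts a pole at s = 0 in the forward path, raising the system type to 1; a type-1 loop has zero steady-state error to a step.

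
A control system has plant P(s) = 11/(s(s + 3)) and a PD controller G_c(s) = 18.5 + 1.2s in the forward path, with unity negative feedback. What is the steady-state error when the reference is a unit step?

0

The open loop G_c(s)P(s) has a pole at the origin (type 1), so the static position error constant is infinite and e_ss = 1/(1+∞) = 0.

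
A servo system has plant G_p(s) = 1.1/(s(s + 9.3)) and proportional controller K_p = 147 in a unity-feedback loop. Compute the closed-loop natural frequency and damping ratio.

ω_n = 12.7 rad/s, ζ = 0.366

The closed-loop denominator is s(s+9.3) + 147·1.1 = s² + 9.3s + 161.7.
Matching s² + 2ζω_n s + ω_n²: ω_n = √161.7 = 12.72 rad/s and 2ζω_n = 9.3, so ζ = 9.3/(2·12.72) = 0.366.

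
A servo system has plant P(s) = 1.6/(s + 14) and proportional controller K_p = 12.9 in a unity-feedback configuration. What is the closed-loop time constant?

Closed-loop transfer function: T(s) = K_p·P(s)/(1 + K_p·P(s)) = 20.64/(s + 14 + 20.64) = 20.64/(s + 34.64).
Time constant τ = 1/34.64 = 0.0289 s.

τ = 0.0289 s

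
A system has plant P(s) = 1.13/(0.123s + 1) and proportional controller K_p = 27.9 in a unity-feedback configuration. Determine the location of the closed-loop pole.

s = -264.4

Closed loop: T(s) = K_p·P/(1+K_p·P) = 31.53/(0.123s + 1 + 31.53), with pole at s = −(1 + 31.53)/0.123 = −264.4.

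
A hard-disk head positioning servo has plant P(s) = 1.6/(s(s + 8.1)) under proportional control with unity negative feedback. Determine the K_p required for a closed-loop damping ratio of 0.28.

K_p = 131

Closed-loop characteristic equation: s² + 8.1s + K_p·1.6 = 0.
So ω_n = √(1.6K_p) and 2ζω_n = 8.1, giving ζ = 8.1/(2√(1.6K_p)).
Setting ζ = 0.28: √(1.6K_p) = 8.1/(2·0.28) = 14.46, so K_p = 209.2/1.6 = 131.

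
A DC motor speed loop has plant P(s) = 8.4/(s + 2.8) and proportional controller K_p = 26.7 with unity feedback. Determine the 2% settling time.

T_s ≈ 0.0176 s

Closed-loop transfer function: T(s) = K_p·P(s)/(1 + K_p·P(s)) = 224.3/(s + 2.8 + 224.3) = 224.3/(s + 227.1).
Time constant τ = 1/227.1 = 0.004404 s, so the 2% settling time is about 4τ = 0.0176 s.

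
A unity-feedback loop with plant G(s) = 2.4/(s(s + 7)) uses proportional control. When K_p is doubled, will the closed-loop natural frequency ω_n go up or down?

ω_n = √(2.4·K_p), which grows with K_p.

increase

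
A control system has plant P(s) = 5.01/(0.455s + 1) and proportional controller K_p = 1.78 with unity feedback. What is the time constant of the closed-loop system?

τ = 0.0459 s

Closed loop: T(s) = K_p·P/(1+K_p·P) = 8.918/(0.455s + 1 + 8.918), with pole at s = −(1 + 8.918)/0.455 = −21.8.
Closed-loop time constant τ = 1/21.8 = 0.0459 s.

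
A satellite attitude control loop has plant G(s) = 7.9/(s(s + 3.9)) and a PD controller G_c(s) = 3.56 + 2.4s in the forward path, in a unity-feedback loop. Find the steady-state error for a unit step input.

0

The open loop G_c(s)G(s) has a pole at the origin (type 1), so the static position error constant is infinite and e_ss = 1/(1+∞) = 0.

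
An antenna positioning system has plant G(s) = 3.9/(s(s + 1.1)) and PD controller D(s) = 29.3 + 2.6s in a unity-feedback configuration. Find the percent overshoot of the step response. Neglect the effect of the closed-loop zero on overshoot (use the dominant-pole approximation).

Forward path: (29.3 + 2.6s)·3.9/(s(s+1.1)). The closed-loop characteristic equation is s² + (1.1 + 3.9·2.6)s + 3.9·29.3 = 0.
That is s² + 11.24s + 114.3 = 0, so ω_n = 10.69 rad/s and ζ = 11.24/(2·10.69) = 0.5257.
%OS = 100·exp(−πζ/√(1−ζ²)) = 14.3%.

14.3%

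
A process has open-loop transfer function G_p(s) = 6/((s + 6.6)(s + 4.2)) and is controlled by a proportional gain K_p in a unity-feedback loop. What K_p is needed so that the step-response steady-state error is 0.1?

For a type-0 loop with proportional control, e_ss = 1/(1 + K_p·G_p(0)).
G_p(0) = 0.2165. Require 1/(1 + K_p·0.2165) = 0.1, so 1 + 0.2165·K_p = 10.
K_p = (10 − 1)/0.2165 = 41.6.

K_p = 41.6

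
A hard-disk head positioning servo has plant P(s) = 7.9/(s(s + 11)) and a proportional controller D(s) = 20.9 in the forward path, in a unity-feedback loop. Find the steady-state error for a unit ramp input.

The loop has one pole at the origin (type 1). Velocity error constant K_v = lim_{s→0} s·D(s)P(s) = 20.9·7.9/11 = 15.01.
Steady-state error to a unit ramp: e_ss = 1/K_v = 0.0666.

0.0666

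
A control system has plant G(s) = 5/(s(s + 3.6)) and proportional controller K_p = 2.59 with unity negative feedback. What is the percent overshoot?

Closed-loop characteristic equation: s² + 3.6s + 12.95 = 0, so ω_n = 3.599 rad/s and ζ = 3.6/(2·3.599) = 0.5002.
%OS = 100·exp(−πζ/√(1−ζ²)) = 100·exp(−π·0.5002/√0.7498) = 16.3%.

16.3%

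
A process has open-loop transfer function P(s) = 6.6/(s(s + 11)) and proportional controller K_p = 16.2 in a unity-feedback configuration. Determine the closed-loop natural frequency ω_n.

1 + K_p·P(s) = 0 gives s² + 11s + 106.9 = 0.
So ω_n² = 106.9 ⇒ ω_n = 10.34 rad/s, and ζ = 11/(2ω_n) = 0.532.

ω_n = 10.3 rad/s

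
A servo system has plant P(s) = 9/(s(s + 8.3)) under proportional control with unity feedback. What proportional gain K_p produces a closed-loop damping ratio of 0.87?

Closed-loop characteristic equation: s² + 8.3s + K_p·9 = 0.
So ω_n = √(9K_p) and 2ζω_n = 8.3, giving ζ = 8.3/(2√(9K_p)).
Setting ζ = 0.87: √(9K_p) = 8.3/(2·0.87) = 4.77, so K_p = 22.75/9 = 2.53.

K_p = 2.53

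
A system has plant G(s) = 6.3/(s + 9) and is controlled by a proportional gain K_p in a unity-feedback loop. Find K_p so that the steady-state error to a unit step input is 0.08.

For a type-0 loop with proportional control, e_ss = 1/(1 + K_p·G(0)).
G(0) = 0.7. Require 1/(1 + K_p·0.7) = 0.08, so 1 + 0.7·K_p = 12.5.
K_p = (12.5 − 1)/0.7 = 16.4.

K_p = 16.4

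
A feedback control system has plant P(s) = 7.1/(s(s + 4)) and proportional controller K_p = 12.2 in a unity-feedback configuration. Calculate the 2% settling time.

From 1 + K_pP(s) = 0: s² + 4s + 86.62 = 0 ⇒ ω_n = 9.307, ζ = 0.2149.
2% settling time T_s ≈ 4/(ζω_n) = 4/2 = 2 s.

T_s ≈ 2 s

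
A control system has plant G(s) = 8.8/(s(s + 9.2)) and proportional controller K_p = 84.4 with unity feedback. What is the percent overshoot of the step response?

58.4%

The closed-loop denominator s² + 9.2s + 742.7 gives ω_n = √742.7 = 27.25 and ζ = 9.2/(2ω_n) = 0.1688.
%OS = 100·exp(−πζ/√(1−ζ²)) = 100·exp(−π·0.1688/√0.9715) = 58.4%.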